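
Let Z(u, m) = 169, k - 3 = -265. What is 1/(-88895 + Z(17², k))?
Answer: -1/88726 ≈ -1.1271e-5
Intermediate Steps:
k = -262 (k = 3 - 265 = -262)
1/(-88895 + Z(17², k)) = 1/(-88895 + 169) = 1/(-88726) = -1/88726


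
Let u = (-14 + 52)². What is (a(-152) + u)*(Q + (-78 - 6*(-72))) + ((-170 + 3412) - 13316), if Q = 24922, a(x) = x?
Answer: 32646518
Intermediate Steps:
u = 1444 (u = 38² = 1444)
(a(-152) + u)*(Q + (-78 - 6*(-72))) + ((-170 + 3412) - 13316) = (-152 + 1444)*(24922 + (-78 - 6*(-72))) + ((-170 + 3412) - 13316) = 1292*(24922 + (-78 + 432)) + (3242 - 13316) = 1292*(24922 + 354) - 10074 = 1292*25276 - 10074 = 32656592 - 10074 = 32646518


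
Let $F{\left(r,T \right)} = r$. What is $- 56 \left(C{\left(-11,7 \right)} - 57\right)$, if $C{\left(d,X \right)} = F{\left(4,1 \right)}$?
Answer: $2968$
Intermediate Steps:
$C{\left(d,X \right)} = 4$
$- 56 \left(C{\left(-11,7 \right)} - 57\right) = - 56 \left(4 - 57\right) = \left(-56\right) \left(-53\right) = 2968$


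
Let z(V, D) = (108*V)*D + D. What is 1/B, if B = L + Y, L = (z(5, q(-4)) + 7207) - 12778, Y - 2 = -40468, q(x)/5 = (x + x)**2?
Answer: 1/127083 ≈ 7.8689e-6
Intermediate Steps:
q(x) = 20*x**2 (q(x) = 5*(x + x)**2 = 5*(2*x)**2 = 5*(4*x**2) = 20*x**2)
Y = -40466 (Y = 2 - 40468 = -40466)
z(V, D) = D + 108*D*V (z(V, D) = 108*D*V + D = D + 108*D*V)
L = 167549 (L = ((20*(-4)**2)*(1 + 108*5) + 7207) - 12778 = ((20*16)*(1 + 540) + 7207) - 12778 = (320*541 + 7207) - 12778 = (173120 + 7207) - 12778 = 180327 - 12778 = 167549)
B = 127083 (B = 167549 - 40466 = 127083)
1/B = 1/127083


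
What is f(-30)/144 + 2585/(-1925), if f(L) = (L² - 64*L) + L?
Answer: 5049/280 ≈ 18.032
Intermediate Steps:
f(L) = L² - 63*L
f(-30)/144 + 2585/(-1925) = -30*(-63 - 30)/144 + 2585/(-1925) = -30*(-93)*(1/144) + 2585*(-1/1925) = 2790*(1/144) - 47/35 = 155/8 - 47/35 = 5049/280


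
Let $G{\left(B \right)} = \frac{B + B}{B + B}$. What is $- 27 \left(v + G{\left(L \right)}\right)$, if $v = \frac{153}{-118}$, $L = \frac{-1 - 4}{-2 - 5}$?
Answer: $\frac{945}{118} \approx 8.0085$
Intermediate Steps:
$L = \frac{5}{7}$ ($L = - \frac{5}{-7} = \left(-5\right) \left(- \frac{1}{7}\right) = \frac{5}{7} \approx 0.71429$)
$v = - \frac{153}{118}$ ($v = 153 \left(- \frac{1}{118}\right) = - \frac{153}{118} \approx -1.2966$)
$G{\left(B \right)} = 1$ ($G{\left(B \right)} = \frac{2 B}{2 B} = 2 B \frac{1}{2 B} = 1$)
$- 27 \left(v + G{\left(L \right)}\right) = - 27 \left(- \frac{153}{118} + 1\right) = \left(-27\right) \left(- \frac{35}{118}\right) = \frac{945}{118}$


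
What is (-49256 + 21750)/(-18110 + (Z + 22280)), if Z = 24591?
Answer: -27506/28761 ≈ -0.95636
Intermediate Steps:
(-49256 + 21750)/(-18110 + (Z + 22280)) = (-49256 + 21750)/(-18110 + (24591 + 22280)) = -27506/(-18110 + 46871) = -27506/28761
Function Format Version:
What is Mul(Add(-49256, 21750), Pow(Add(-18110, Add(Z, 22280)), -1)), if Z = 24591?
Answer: Rational(-27506, 28761) ≈ -0.95636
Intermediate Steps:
Mul(Add(-49256, 21750), Pow(Add(-18110, Add(Z, 22280)), -1)) = Mul(Add(-49256, 21750), Pow(Add(-18110, Add(24591, 22280)), -1)) = Mul(-27506, Pow(Add(-18110, 46871), -1)) = Mul(-27506, Pow(28761, -1)) = Mul(-27506, Rational(1, 28761)) = Rational(-27506, 28761)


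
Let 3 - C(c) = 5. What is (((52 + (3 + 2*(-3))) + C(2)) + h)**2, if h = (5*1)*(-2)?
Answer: 1369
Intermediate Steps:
C(c) = -2 (C(c) = 3 - 1*5 = 3 - 5 = -2)
h = -10 (h = 5*(-2) = -10)
(((52 + (3 + 2*(-3))) + C(2)) + h)**2 = (((52 + (3 + 2*(-3))) - 2) - 10)**2 = (((52 + (3 - 6)) - 2) - 10)**2 = (((52 - 3) - 2) - 10)**2 = ((49 - 2) - 10)**2 = (47 - 10)**2 = 37**2 = 1369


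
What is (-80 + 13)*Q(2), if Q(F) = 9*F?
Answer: -1206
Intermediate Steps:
(-80 + 13)*Q(2) = (-80 + 13)*(9*2) = -67*18 = -1206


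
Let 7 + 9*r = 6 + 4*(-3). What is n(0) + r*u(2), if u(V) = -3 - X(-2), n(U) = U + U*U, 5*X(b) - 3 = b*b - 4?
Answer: 26/5 ≈ 5.2000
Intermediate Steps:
X(b) = -⅕ + b²/5 (X(b) = ⅗ + (b*b - 4)/5 = ⅗ + (b² - 4)/5 = ⅗ + (-4 + b²)/5 = ⅗ + (-⅘ + b²/5) = -⅕ + b²/5)
n(U) = U + U²
r = -13/9 (r = -7/9 + (6 + 4*(-3))/9 = -7/9 + (6 - 12)/9 = -7/9 + (⅑)*(-6) = -7/9 - ⅔ = -13/9 ≈ -1.4444)
u(V) = -18/5 (u(V) = -3 - (-⅕ + (⅕)*(-2)²) = -3 - (-⅕ + (⅕)*4) = -3 - (-⅕ + ⅘) = -3 - 1*⅗ = -3 - ⅗ = -18/5)
n(0) + r*u(2) = 0*(1 + 0) - 13/9*(-18/5) = 0*1 + 26/5 = 0 + 26/5 = 26/5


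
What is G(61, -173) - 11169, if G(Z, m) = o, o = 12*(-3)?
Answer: -11205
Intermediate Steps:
o = -36
G(Z, m) = -36
G(61, -173) - 11169 = -36 - 11169 = -11205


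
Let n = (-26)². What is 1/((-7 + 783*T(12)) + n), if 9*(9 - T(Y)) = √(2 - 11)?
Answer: 2572/19868259 + 29*I/6622753 ≈ 0.00012945 + 4.3788e-6*I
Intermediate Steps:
T(Y) = 9 - I/3 (T(Y) = 9 - √(2 - 11)/9 = 9 - I/3)
n = 676
1/((-7 + 783*T(12)) + n) = 1/((-7 + 783*(9 - I/3)) + 676) = 1/((-7 + (7047 - 261*I)) + 676) = 1/((7040 - 261*I) + 676) = 1/(7716 - 261*I) = (7716 + 261*I)/59604777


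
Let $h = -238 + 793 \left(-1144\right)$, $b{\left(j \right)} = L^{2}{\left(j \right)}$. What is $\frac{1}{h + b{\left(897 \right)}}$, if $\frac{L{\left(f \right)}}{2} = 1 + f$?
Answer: $\frac{1}{2318186} \approx 4.3137 \cdot 10^{-7}$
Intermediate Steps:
$L{\left(f \right)} = 2 + 2 f$ ($L{\left(f \right)} = 2 \left(1 + f\right) = 2 + 2 f$)
$b{\left(j \right)} = \left(2 + 2 j\right)^{2}$
$h = -907430$ ($h = -238 - 907192 = -907430$)
$\frac{1}{h + b{\left(897 \right)}} = \frac{1}{-907430 + 4 \left(1 + 897\right)^{2}} = \frac{1}{-907430 + 4 \cdot 898^{2}} = \frac{1}{-907430 + 4 \cdot 806404} = \frac{1}{-907430 + 3225616} = \frac{1}{2318186}$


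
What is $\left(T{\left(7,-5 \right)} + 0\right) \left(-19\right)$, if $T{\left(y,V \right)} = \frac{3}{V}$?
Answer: $\frac{57}{5} \approx 11.4$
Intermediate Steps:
$\left(T{\left(7,-5 \right)} + 0\right) \left(-19\right) = \left(\frac{3}{-5} + 0\right) \left(-19\right) = \left(3 \left(- \frac{1}{5}\right) + 0\right) \left(-19\right) = \left(- \frac{3}{5} + 0\right) \left(-19\right) = \left(- \frac{3}{5}\right) \left(-19\right) = \frac{57}{5}$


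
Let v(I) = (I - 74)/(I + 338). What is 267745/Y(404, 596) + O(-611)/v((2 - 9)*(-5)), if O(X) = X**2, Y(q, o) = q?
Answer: -4326618929/1212 ≈ -3.5698e+6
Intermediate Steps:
v(I) = (-74 + I)/(338 + I)
267745/Y(404, 596) + O(-611)/v((2 - 9)*(-5)) = 267745/404 + (-611)**2/(((-74 + (2 - 9)*(-5))/(338 + (2 - 9)*(-5)))) = 267745*(1/404) + 373321/(((-74 - 7*(-5))/(338 - 7*(-5)))) = 267745/404 + 373321/(((-74 + 35)/(338 + 35))) = 267745/404 + 373321/((-39/373)) = 267745/404 + 373321/(((1/373)*(-39))) = 267745/404 + 373321/(-39/373) = 267745/404 + 373321*(-373/39) = 267745/404 - 10711441/3 = -4326618929/1212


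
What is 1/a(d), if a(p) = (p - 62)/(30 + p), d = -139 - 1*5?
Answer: 57/103 ≈ 0.55340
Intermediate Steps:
d = -144 (d = -139 - 5 = -144)
a(p) = (-62 + p)/(30 + p)
1/a(d) = 1/((-62 - 144)/(30 - 144)) = 1/(-206/(-114)) = 1/(-1/114*(-206)) = 1/(103/57) = 57/103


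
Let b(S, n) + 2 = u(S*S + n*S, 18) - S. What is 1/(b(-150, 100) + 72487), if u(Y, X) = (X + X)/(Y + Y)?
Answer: 1250/90793753 ≈ 1.3767e-5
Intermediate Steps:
u(Y, X) = X/Y (u(Y, X) = (2*X)/((2*Y)) = (2*X)*(1/(2*Y)) = X/Y)
b(S, n) = -2 - S + 18/(S**2 + S*n) (b(S, n) = -2 + (18/(S*S + n*S) - S) = -2 + (18/(S**2 + S*n) - S) = -2 + (-S + 18/(S**2 + S*n)) = -2 - S + 18/(S**2 + S*n))
1/(b(-150, 100) + 72487) = 1/((18 - 1*(-150)*(2 - 150)*(-150 + 100))/((-150)*(-150 + 100)) + 72487) = 1/(-1/150*(18 - 1*(-150)*(-148)*(-50))/(-50) + 72487) = 1/(-1/150*(-1/50)*(18 + 1110000) + 72487) = 1/(-1/150*(-1/50)*1110018 + 72487) = 1/(185003/1250 + 72487) = 1/(90793753/1250) = 1250/90793753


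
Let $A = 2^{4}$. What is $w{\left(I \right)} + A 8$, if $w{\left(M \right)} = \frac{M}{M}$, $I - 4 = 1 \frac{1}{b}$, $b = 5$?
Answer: $129$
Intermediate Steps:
$I = \frac{21}{5}$ ($I = 4 + 1 \cdot \frac{1}{5} = 4 + \frac{1}{5} = \frac{21}{5} \approx 4.2$)
$w{\left(M \right)} = 1$
$A = 16$
$w{\left(I \right)} + A 8 = 1 + 16 \cdot 8 = 1 + 128 = 129$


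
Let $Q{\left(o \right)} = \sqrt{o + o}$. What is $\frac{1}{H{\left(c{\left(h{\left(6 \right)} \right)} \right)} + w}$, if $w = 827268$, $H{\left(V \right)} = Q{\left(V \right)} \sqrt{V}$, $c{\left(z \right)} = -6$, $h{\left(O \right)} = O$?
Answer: $\frac{68939}{57031028646} + \frac{\sqrt{2}}{114062057292} \approx 1.2088 \cdot 10^{-6}$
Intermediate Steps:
$Q{\left(o \right)} = \sqrt{2} \sqrt{o}$ ($Q{\left(o \right)} = \sqrt{2 o} = \sqrt{2} \sqrt{o}$)
$H{\left(V \right)} = V \sqrt{2}$ ($H{\left(V \right)} = \sqrt{2} \sqrt{V} \sqrt{V} = V \sqrt{2}$)
$\frac{1}{H{\left(c{\left(h{\left(6 \right)} \right)} \right)} + w} = \frac{1}{- 6 \sqrt{2} + 827268} = \frac{1}{827268 - 6 \sqrt{2}}$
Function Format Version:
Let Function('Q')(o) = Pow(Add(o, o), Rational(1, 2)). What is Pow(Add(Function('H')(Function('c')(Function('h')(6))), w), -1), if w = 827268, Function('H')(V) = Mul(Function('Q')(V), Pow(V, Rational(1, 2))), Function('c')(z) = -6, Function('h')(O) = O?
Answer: Add(Rational(68939, 57031028646), Mul(Rational(1, 114062057292), Pow(2, Rational(1, 2)))) ≈ 1.2088e-6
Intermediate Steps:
Function('Q')(o) = Mul(Pow(2, Rational(1, 2)), Pow(o, Rational(1, 2))) (Function('Q')(o) = Pow(Mul(2, o), Rational(1, 2)) = Mul(Pow(2, Rational(1, 2)), Pow(o, Rational(1, 2))))
Function('H')(V) = Mul(V, Pow(2, Rational(1, 2))) (Function('H')(V) = Mul(Mul(Pow(2, Rational(1, 2)), Pow(V, Rational(1, 2))), Pow(V, Rational(1, 2))) = Mul(V, Pow(2, Rational(1, 2))))
Pow(Add(Function('H')(Function('c')(Function('h')(6))), w), -1) = Pow(Add(Mul(-6, Pow(2, Rational(1, 2))), 827268), -1) = Pow(Add(827268, Mul(-6, Pow(2, Rational(1, 2)))), -1)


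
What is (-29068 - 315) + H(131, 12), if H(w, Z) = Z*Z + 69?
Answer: -29170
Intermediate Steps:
H(w, Z) = 69 + Z² (H(w, Z) = Z² + 69 = 69 + Z²)
(-29068 - 315) + H(131, 12) = (-29068 - 315) + (69 + 12²) = -29383 + (69 + 144) = -29383 + 213 = -29170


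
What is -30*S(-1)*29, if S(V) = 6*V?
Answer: 5220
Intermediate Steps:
-30*S(-1)*29 = -180*(-1)*29 = -30*(-6)*29 = 180*29 = 5220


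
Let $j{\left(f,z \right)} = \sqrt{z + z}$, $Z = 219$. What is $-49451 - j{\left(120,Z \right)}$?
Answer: $-49451 - \sqrt{438} \approx -49472.0$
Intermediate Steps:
$j{\left(f,z \right)} = \sqrt{2} \sqrt{z}$ ($j{\left(f,z \right)} = \sqrt{2 z} = \sqrt{2} \sqrt{z}$)
$-49451 - j{\left(120,Z \right)} = -49451 - \sqrt{2} \sqrt{219} = -49451 - \sqrt{438}$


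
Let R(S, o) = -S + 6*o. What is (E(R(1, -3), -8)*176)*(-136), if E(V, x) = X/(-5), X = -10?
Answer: -47872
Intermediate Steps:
E(V, x) = 2 (E(V, x) = -10/(-5) = -10*(-1/5) = 2)
(E(R(1, -3), -8)*176)*(-136) = (2*176)*(-136) = 352*(-136) = -47872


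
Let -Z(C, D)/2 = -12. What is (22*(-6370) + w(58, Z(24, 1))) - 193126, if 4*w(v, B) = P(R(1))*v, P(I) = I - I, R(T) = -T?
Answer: -333266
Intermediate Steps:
Z(C, D) = 24 (Z(C, D) = -2*(-12) = 24)
P(I) = 0
w(v, B) = 0 (w(v, B) = (0*v)/4 = (¼)*0 = 0)
(22*(-6370) + w(58, Z(24, 1))) - 193126 = (22*(-6370) + 0) - 193126 = (-140140 + 0) - 193126 = -140140 - 193126 = -333266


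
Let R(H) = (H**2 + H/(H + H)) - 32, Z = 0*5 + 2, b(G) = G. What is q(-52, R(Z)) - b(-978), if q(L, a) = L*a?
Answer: 2408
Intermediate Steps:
Z = 2 (Z = 0 + 2 = 2)
R(H) = -63/2 + H**2 (R(H) = (H**2 + H/((2*H))) - 32 = (H**2 + (1/(2*H))*H) - 32 = (H**2 + 1/2) - 32 = (1/2 + H**2) - 32 = -63/2 + H**2)
q(-52, R(Z)) - b(-978) = -52*(-63/2 + 2**2) - 1*(-978) = -52*(-63/2 + 4) + 978 = -52*(-55/2) + 978 = 1430 + 978 = 2408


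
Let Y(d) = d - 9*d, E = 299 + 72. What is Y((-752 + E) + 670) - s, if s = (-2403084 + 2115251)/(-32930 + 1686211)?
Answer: -546013977/236183 ≈ -2311.8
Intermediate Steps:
E = 371
Y(d) = -8*d
s = -41119/236183 (s = -287833/1653281 = -287833*1/1653281 = -41119/236183 ≈ -0.17410)
Y((-752 + E) + 670) - s = -8*((-752 + 371) + 670) - 1*(-41119/236183) = -8*(-381 + 670) + 41119/236183 = -8*289 + 41119/236183 = -2312 + 41119/236183 = -546013977/236183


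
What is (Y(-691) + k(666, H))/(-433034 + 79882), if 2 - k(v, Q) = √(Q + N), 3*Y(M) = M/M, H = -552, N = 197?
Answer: -7/1059456 + I*√355/353152 ≈ -6.6072e-6 + 5.3352e-5*I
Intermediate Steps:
Y(M) = ⅓ (Y(M) = (M/M)/3 = (⅓)*1 = ⅓)
k(v, Q) = 2 - √(197 + Q) (k(v, Q) = 2 - √(Q + 197) = 2 - √(197 + Q))
(Y(-691) + k(666, H))/(-433034 + 79882) = (⅓ + (2 - √(197 - 552)))/(-433034 + 79882) = (⅓ + (2 - √(-355)))/(-353152) = (⅓ + (2 - I*√355))*(-1/353152) = (7/3 - I*√355)*(-1/353152) = -7/1059456 + I*√355/353152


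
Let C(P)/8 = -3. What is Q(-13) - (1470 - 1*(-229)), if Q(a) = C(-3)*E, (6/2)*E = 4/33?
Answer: -56099/33 ≈ -1700.0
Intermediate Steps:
E = 4/99 (E = (4/33)/3 = (4*(1/33))/3 = (⅓)*(4/33) = 4/99 ≈ 0.040404)
C(P) = -24 (C(P) = 8*(-3) = -24)
Q(a) = -32/33 (Q(a) = -24*4/99 = -32/33)
Q(-13) - (1470 - 1*(-229)) = -32/33 - (1470 - 1*(-229)) = -32/33 - (1470 + 229) = -32/33 - 1*1699 = -32/33 - 1699 = -56099/33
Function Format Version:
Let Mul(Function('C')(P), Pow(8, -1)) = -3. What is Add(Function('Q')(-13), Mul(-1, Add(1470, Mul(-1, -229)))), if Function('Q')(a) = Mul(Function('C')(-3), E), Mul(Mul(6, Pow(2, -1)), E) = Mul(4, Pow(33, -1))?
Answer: Rational(-56099, 33) ≈ -1700.0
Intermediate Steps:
E = Rational(4, 99) (E = Mul(Rational(1, 3), Mul(4, Pow(33, -1))) = Mul(Rational(1, 3), Mul(4, Rational(1, 33))) = Mul(Rational(1, 3), Rational(4, 33)) = Rational(4, 99) ≈ 0.040404)
Function('C')(P) = -24 (Function('C')(P) = Mul(8, -3) = -24)
Function('Q')(a) = Rational(-32, 33) (Function('Q')(a) = Mul(-24, Rational(4, 99)) = Rational(-32, 33))
Add(Function('Q')(-13), Mul(-1, Add(1470, Mul(-1, -229)))) = Add(Rational(-32, 33), Mul(-1, Add(1470, Mul(-1, -229)))) = Add(Rational(-32, 33), Mul(-1, Add(1470, 229))) = Add(Rational(-32, 33), Mul(-1, 1699)) = Add(Rational(-32, 33), -1699) = Rational(-56099, 33)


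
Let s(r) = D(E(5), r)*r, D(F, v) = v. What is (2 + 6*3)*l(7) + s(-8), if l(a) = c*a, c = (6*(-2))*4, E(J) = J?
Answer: -6656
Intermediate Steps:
c = -48 (c = -12*4 = -48)
s(r) = r² (s(r) = r*r = r²)
l(a) = -48*a
(2 + 6*3)*l(7) + s(-8) = (2 + 6*3)*(-48*7) + (-8)² = (2 + 18)*(-336) + 64 = 20*(-336) + 64 = -6720 + 64 = -6656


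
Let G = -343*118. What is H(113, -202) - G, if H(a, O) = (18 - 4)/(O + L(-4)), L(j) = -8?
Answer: 607109/15 ≈ 40474.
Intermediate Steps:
H(a, O) = 14/(-8 + O) (H(a, O) = (18 - 4)/(O - 8) = 14/(-8 + O))
G = -40474
H(113, -202) - G = 14/(-8 - 202) - 1*(-40474) = 14/(-210) + 40474 = 14*(-1/210) + 40474 = -1/15 + 40474 = 607109/15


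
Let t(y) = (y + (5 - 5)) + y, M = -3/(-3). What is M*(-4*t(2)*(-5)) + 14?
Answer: 94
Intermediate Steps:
M = 1 (M = -3*(-1/3) = 1)
t(y) = 2*y (t(y) = (y + 0) + y = y + y = 2*y)
M*(-4*t(2)*(-5)) + 14 = 1*(-8*2*(-5)) + 14 = 1*(-4*4*(-5)) + 14 = 1*(-16*(-5)) + 14 = 1*80 + 14 = 80 + 14 = 94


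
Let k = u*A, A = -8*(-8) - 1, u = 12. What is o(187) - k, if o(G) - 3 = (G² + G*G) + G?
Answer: 69372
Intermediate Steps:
A = 63 (A = 64 - 1 = 63)
k = 756 (k = 12*63 = 756)
o(G) = 3 + G + 2*G² (o(G) = 3 + ((G² + G*G) + G) = 3 + ((G² + G²) + G) = 3 + (2*G² + G) = 3 + (G + 2*G²) = 3 + G + 2*G²)
o(187) - k = (3 + 187 + 2*187²) - 1*756 = (3 + 187 + 2*34969) - 756 = (3 + 187 + 69938) - 756 = 70128 - 756 = 69372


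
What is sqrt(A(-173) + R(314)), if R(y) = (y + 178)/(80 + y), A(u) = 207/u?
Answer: sqrt(60630099)/34081 ≈ 0.22847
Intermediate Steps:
R(y) = (178 + y)/(80 + y)
sqrt(A(-173) + R(314)) = sqrt(207/(-173) + (178 + 314)/(80 + 314)) = sqrt(207*(-1/173) + 492/394) = sqrt(-207/173 + (1/394)*492) = sqrt(-207/173 + 246/197) = sqrt(1779/34081) = sqrt(60630099)/34081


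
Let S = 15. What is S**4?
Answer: 50625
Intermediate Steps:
S**4 = 15**4 = 50625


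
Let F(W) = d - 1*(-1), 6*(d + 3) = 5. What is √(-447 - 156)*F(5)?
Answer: -7*I*√67/2 ≈ -28.649*I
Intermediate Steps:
d = -13/6 (d = -3 + (⅙)*5 = -3 + ⅚ = -13/6 ≈ -2.1667)
F(W) = -7/6 (F(W) = -13/6 - 1*(-1) = -13/6 + 1 = -7/6)
√(-447 - 156)*F(5) = √(-447 - 156)*(-7/6) = √(-603)*(-7/6) = (3*I*√67)*(-7/6) = -7*I*√67/2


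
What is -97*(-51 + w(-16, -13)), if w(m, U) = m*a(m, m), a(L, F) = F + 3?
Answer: -15229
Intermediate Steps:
a(L, F) = 3 + F
w(m, U) = m*(3 + m)
-97*(-51 + w(-16, -13)) = -97*(-51 - 16*(3 - 16)) = -97*(-51 - 16*(-13)) = -97*(-51 + 208) = -97*157 = -15229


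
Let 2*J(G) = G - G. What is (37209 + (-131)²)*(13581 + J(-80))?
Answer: 738398970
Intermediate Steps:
J(G) = 0 (J(G) = (G - G)/2 = (½)*0 = 0)
(37209 + (-131)²)*(13581 + J(-80)) = (37209 + (-131)²)*(13581 + 0) = (37209 + 17161)*13581 = 54370*13581 = 738398970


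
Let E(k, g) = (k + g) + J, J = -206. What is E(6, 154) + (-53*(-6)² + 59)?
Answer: -1895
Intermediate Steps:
E(k, g) = -206 + g + k (E(k, g) = (k + g) - 206 = (g + k) - 206 = -206 + g + k)
E(6, 154) + (-53*(-6)² + 59) = (-206 + 154 + 6) + (-53*(-6)² + 59) = -46 + (-53*36 + 59) = -46 + (-1908 + 59) = -46 - 1849 = -1895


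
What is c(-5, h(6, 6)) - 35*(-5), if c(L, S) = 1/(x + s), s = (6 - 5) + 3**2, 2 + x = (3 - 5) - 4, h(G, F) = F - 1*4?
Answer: 351/2 ≈ 175.50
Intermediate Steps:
h(G, F) = -4 + F (h(G, F) = F - 4 = -4 + F)
x = -8 (x = -2 + ((3 - 5) - 4) = -2 + (-2 - 4) = -2 - 6 = -8)
s = 10 (s = 1 + 9 = 10)
c(L, S) = 1/2 (c(L, S) = 1/(-8 + 10) = 1/2)
c(-5, h(6, 6)) - 35*(-5) = 1/2 - 35*(-5) = 1/2 + 175 = 351/2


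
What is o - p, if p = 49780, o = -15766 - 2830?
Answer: -68376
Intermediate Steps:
o = -18596
o - p = -18596 - 1*49780 = -18596 - 49780 = -68376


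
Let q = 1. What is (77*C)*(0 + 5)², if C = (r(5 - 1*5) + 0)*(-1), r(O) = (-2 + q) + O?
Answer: 1925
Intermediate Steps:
r(O) = -1 + O (r(O) = (-2 + 1) + O = -1 + O)
C = 1 (C = ((-1 + (5 - 1*5)) + 0)*(-1) = ((-1 + (5 - 5)) + 0)*(-1) = ((-1 + 0) + 0)*(-1) = (-1 + 0)*(-1) = -1*(-1) = 1)
(77*C)*(0 + 5)² = (77*1)*(0 + 5)² = 77*5² = 77*25 = 1925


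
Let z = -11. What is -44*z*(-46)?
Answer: -22264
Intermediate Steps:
-44*z*(-46) = -44*(-11)*(-46) = 484*(-46) = -22264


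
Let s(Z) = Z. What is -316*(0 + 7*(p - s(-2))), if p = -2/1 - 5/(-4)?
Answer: -2765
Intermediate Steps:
p = -3/4 (p = -2*1 - 5*(-1/4) = -2 + 5/4 = -3/4 ≈ -0.75000)
-316*(0 + 7*(p - s(-2))) = -316*(0 + 7*(-3/4 - 1*(-2))) = -316*(0 + 7*(-3/4 + 2)) = -316*(0 + 7*(5/4)) = -316*(0 + 35/4) = -316*35/4 = -2765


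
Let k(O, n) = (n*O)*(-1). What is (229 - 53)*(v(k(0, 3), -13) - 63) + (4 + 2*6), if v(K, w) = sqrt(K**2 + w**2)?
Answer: -8784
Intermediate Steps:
k(O, n) = -O*n (k(O, n) = (O*n)*(-1) = -O*n)
(229 - 53)*(v(k(0, 3), -13) - 63) + (4 + 2*6) = (229 - 53)*(sqrt((-1*0*3)**2 + (-13)**2) - 63) + (4 + 2*6) = 176*(sqrt(0**2 + 169) - 63) + (4 + 12) = 176*(sqrt(0 + 169) - 63) + 16 = 176*(sqrt(169) - 63) + 16 = 176*(13 - 63) + 16 = 176*(-50) + 16 = -8800 + 16 = -8784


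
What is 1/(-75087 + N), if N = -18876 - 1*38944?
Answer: -1/132907 ≈ -7.5241e-6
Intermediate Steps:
N = -57820 (N = -18876 - 38944 = -57820)
1/(-75087 + N) = 1/(-75087 - 57820) = 1/(-132907) = -1/132907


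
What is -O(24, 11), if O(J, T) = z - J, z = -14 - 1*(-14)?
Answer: 24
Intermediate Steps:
z = 0 (z = -14 + 14 = 0)
O(J, T) = -J (O(J, T) = 0 - J = -J)
-O(24, 11) = -(-1)*24 = -1*(-24) = 24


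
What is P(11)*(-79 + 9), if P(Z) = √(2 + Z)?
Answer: -70*√13 ≈ -252.39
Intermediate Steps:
P(11)*(-79 + 9) = √(2 + 11)*(-79 + 9) = √13*(-70) = -70*√13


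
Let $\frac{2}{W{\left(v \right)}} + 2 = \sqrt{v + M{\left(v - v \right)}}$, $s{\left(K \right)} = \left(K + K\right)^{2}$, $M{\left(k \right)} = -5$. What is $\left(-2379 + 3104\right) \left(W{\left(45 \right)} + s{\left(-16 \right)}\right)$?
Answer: $\frac{6682325}{9} + \frac{725 \sqrt{10}}{9} \approx 7.4274 \cdot 10^{5}$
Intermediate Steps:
$s{\left(K \right)} = 4 K^{2}$ ($s{\left(K \right)} = \left(2 K\right)^{2} = 4 K^{2}$)
$W{\left(v \right)} = \frac{2}{-2 + \sqrt{-5 + v}}$ ($W{\left(v \right)} = \frac{2}{-2 + \sqrt{v - 5}} = \frac{2}{-2 + \sqrt{-5 + v}}$)
$\left(-2379 + 3104\right) \left(W{\left(45 \right)} + s{\left(-16 \right)}\right) = \left(-2379 + 3104\right) \left(\frac{2}{-2 + \sqrt{-5 + 45}} + 4 \left(-16\right)^{2}\right) = 725 \left(\frac{2}{-2 + \sqrt{40}} + 4 \cdot 256\right) = 725 \left(\frac{2}{-2 + 2 \sqrt{10}} + 1024\right) = 725 \left(1024 + \frac{2}{-2 + 2 \sqrt{10}}\right) = 742400 + \frac{1450}{-2 + 2 \sqrt{10}}$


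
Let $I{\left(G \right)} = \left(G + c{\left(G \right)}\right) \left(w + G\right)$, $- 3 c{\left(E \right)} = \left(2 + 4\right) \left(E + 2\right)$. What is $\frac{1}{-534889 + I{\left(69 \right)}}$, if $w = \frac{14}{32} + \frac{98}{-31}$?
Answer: $- \frac{496}{267704673} \approx -1.8528 \cdot 10^{-6}$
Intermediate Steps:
$w = - \frac{1351}{496}$ ($w = 14 \cdot \frac{1}{32} + 98 \left(- \frac{1}{31}\right) = \frac{7}{16} - \frac{98}{31} = - \frac{1351}{496} \approx -2.7238$)
$c{\left(E \right)} = -4 - 2 E$ ($c{\left(E \right)} = - \frac{\left(2 + 4\right) \left(E + 2\right)}{3} = - \frac{6 \left(2 + E\right)}{3} = - \frac{12 + 6 E}{3} = -4 - 2 E$)
$I{\left(G \right)} = \left(-4 - G\right) \left(- \frac{1351}{496} + G\right)$ ($I{\left(G \right)} = \left(G - \left(4 + 2 G\right)\right) \left(- \frac{1351}{496} + G\right) = \left(-4 - G\right) \left(- \frac{1351}{496} + G\right)$)
$\frac{1}{-534889 + I{\left(69 \right)}} = \frac{1}{-534889 - \frac{2399729}{496}} = \frac{1}{- \frac{267704673}{496}} = - \frac{496}{267704673}$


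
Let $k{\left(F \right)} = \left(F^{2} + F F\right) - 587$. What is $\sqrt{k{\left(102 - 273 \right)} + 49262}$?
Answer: $\sqrt{107157} \approx 327.35$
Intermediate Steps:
$k{\left(F \right)} = -587 + 2 F^{2}$ ($k{\left(F \right)} = \left(F^{2} + F^{2}\right) - 587 = 2 F^{2} - 587 = -587 + 2 F^{2}$)
$\sqrt{k{\left(102 - 273 \right)} + 49262} = \sqrt{\left(-587 + 2 \left(102 - 273\right)^{2}\right) + 49262} = \sqrt{\left(-587 + 2 \left(-171\right)^{2}\right) + 49262} = \sqrt{\left(-587 + 2 \cdot 29241\right) + 49262} = \sqrt{\left(-587 + 58482\right) + 49262} = \sqrt{57895 + 49262} = \sqrt{107157}$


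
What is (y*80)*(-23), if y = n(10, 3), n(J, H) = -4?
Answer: 7360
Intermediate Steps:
y = -4
(y*80)*(-23) = -4*80*(-23) = -320*(-23) = 7360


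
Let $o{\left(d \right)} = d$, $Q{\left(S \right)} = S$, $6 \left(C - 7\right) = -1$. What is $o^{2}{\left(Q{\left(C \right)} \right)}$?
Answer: $\frac{1681}{36} \approx 46.694$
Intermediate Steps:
$C = \frac{41}{6}$ ($C = 7 + \frac{1}{6} \left(-1\right) = 7 - \frac{1}{6} = \frac{41}{6} \approx 6.8333$)
$o^{2}{\left(Q{\left(C \right)} \right)} = \left(\frac{41}{6}\right)^{2} = \frac{1681}{36}$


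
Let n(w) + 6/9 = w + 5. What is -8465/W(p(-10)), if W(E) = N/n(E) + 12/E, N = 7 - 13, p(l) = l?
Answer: 719525/12 ≈ 59960.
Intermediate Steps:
n(w) = 13/3 + w (n(w) = -⅔ + (w + 5) = -⅔ + (5 + w) = 13/3 + w)
N = -6
W(E) = -6/(13/3 + E) + 12/E
-8465/W(p(-10)) = -8465*(-5*(13 + 3*(-10))/(3*(26 + 3*(-10)))) = -8465*(-5*(13 - 30)/(3*(26 - 30))) = -8465/(6*(-⅒)*(-4)/(-17)) = -8465/(6*(-⅒)*(-1/17)*(-4)) = -8465/(-12/85) = -8465*(-85/12) = 719525/12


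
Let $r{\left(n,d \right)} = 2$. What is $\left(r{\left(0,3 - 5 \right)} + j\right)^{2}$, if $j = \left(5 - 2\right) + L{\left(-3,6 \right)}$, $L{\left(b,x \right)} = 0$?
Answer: $25$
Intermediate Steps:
$j = 3$ ($j = \left(5 - 2\right) + 0 = 3 + 0 = 3$)
$\left(r{\left(0,3 - 5 \right)} + j\right)^{2} = \left(2 + 3\right)^{2} = 5^{2} = 25$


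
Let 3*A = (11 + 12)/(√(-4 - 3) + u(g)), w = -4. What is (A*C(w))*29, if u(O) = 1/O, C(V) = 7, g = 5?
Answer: 23345/528 - 116725*I*√7/528 ≈ 44.214 - 584.9*I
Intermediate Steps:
u(O) = 1/O
A = 23/(3*(⅕ + I*√7)) (A = ((11 + 12)/(√(-4 - 3) + 1/5))/3 = (23/(√(-7) + ⅕))/3 = (23/(I*√7 + ⅕))/3 = (23/(⅕ + I*√7))/3 = 23/(3*(⅕ + I*√7)) ≈ 0.2178 - 2.8813*I)
(A*C(w))*29 = ((115/528 - 575*I*√7/528)*7)*29 = (805/528 - 4025*I*√7/528)*29 = 23345/528 - 116725*I*√7/528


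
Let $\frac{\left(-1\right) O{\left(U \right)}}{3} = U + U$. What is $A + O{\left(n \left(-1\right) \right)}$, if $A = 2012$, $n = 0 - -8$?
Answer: $2060$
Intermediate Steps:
$n = 8$ ($n = 0 + 8 = 8$)
$O{\left(U \right)} = - 6 U$ ($O{\left(U \right)} = - 3 \left(U + U\right) = - 3 \cdot 2 U = - 6 U$)
$A + O{\left(n \left(-1\right) \right)} = 2012 - 6 \cdot 8 \left(-1\right) = 2012 - -48 = 2012 + 48 = 2060$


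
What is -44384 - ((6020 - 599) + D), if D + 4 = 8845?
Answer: -58646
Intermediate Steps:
D = 8841 (D = -4 + 8845 = 8841)
-44384 - ((6020 - 599) + D) = -44384 - ((6020 - 599) + 8841) = -44384 - (5421 + 8841) = -44384 - 1*14262 = -44384 - 14262 = -58646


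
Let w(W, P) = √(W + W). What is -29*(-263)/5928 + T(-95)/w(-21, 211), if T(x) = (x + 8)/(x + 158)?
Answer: 7627/5928 + 29*I*√42/882 ≈ 1.2866 + 0.21309*I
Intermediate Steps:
w(W, P) = √2*√W (w(W, P) = √(2*W) = √2*√W)
T(x) = (8 + x)/(158 + x)
-29*(-263)/5928 + T(-95)/w(-21, 211) = -29*(-263)/5928 + ((8 - 95)/(158 - 95))/((√2*√(-21))) = 7627*(1/5928) + (-87/63)/((√2*(I*√21))) = 7627/5928 + ((1/63)*(-87))/((I*√42)) = 7627/5928 - (-29)*I*√42/882 = 7627/5928 + 29*I*√42/882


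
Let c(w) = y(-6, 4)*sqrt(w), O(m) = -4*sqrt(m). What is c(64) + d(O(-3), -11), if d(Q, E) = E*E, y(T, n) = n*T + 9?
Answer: 1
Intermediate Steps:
y(T, n) = 9 + T*n (y(T, n) = T*n + 9 = 9 + T*n)
d(Q, E) = E**2
c(w) = -15*sqrt(w) (c(w) = (9 - 6*4)*sqrt(w) = (9 - 24)*sqrt(w) = -15*sqrt(w))
c(64) + d(O(-3), -11) = -15*sqrt(64) + (-11)**2 = -15*8 + 121 = -120 + 121 = 1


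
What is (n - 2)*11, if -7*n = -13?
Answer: -11/7 ≈ -1.5714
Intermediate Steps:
n = 13/7 (n = -⅐*(-13) = 13/7 ≈ 1.8571)
(n - 2)*11 = (13/7 - 2)*11 = -⅐*11 = -11/7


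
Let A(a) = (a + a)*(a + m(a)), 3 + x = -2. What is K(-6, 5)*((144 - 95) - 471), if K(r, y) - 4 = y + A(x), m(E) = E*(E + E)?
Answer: 186102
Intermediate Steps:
x = -5 (x = -3 - 2 = -5)
m(E) = 2*E² (m(E) = E*(2*E) = 2*E²)
A(a) = 2*a*(a + 2*a²) (A(a) = (a + a)*(a + 2*a²) = (2*a)*(a + 2*a²) = 2*a*(a + 2*a²))
K(r, y) = -446 + y (K(r, y) = 4 + (y + (-5)²*(2 + 4*(-5))) = 4 + (y + 25*(2 - 20)) = 4 + (y + 25*(-18)) = 4 + (y - 450) = 4 + (-450 + y) = -446 + y)
K(-6, 5)*((144 - 95) - 471) = (-446 + 5)*((144 - 95) - 471) = -441*(49 - 471) = -441*(-422) = 186102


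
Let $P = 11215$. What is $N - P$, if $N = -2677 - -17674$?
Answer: $3782$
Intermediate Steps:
$N = 14997$ ($N = -2677 + 17674 = 14997$)
$N - P = 14997 - 11215 = 3782$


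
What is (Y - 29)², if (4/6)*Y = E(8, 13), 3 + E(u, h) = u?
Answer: 1849/4 ≈ 462.25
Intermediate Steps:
E(u, h) = -3 + u
Y = 15/2 (Y = 3*(-3 + 8)/2 = (3/2)*5 = 15/2 ≈ 7.5000)
(Y - 29)² = (15/2 - 29)² = (-43/2)² = 1849/4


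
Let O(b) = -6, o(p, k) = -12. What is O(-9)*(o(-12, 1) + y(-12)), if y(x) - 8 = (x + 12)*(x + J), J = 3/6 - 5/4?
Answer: 24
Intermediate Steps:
J = -¾ (J = 3*(⅙) - 5*¼ = ½ - 5/4 = -¾ ≈ -0.75000)
y(x) = 8 + (12 + x)*(-¾ + x) (y(x) = 8 + (x + 12)*(x - ¾) = 8 + (12 + x)*(-¾ + x))
O(-9)*(o(-12, 1) + y(-12)) = -6*(-12 + (-1 + (-12)² + (45/4)*(-12))) = -6*(-12 + (-1 + 144 - 135)) = -6*(-12 + 8) = -6*(-4) = 24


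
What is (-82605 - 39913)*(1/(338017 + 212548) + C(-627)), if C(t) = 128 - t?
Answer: -50927862738368/550565 ≈ -9.2501e+7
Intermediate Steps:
(-82605 - 39913)*(1/(338017 + 212548) + C(-627)) = (-82605 - 39913)*(1/(338017 + 212548) + (128 - 1*(-627))) = -122518*(1/550565 + (128 + 627)) = -122518*(1/550565 + 755) = -122518*415676576/550565 = -50927862738368/550565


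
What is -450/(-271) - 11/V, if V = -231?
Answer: 9721/5691 ≈ 1.7081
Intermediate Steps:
-450/(-271) - 11/V = -450/(-271) - 11/(-231) = -450*(-1/271) - 11*(-1/231) = 450/271 + 1/21 = 9721/5691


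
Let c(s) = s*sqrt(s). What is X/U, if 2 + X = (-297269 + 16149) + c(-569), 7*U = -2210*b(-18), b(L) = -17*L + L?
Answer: 983927/318240 + 3983*I*sqrt(569)/636480 ≈ 3.0918 + 0.14927*I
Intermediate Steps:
c(s) = s**(3/2)
b(L) = -16*L
U = -636480/7 (U = (-(-35360)*(-18))/7 = (-2210*288)/7 = (1/7)*(-636480) = -636480/7 ≈ -90926.)
X = -281122 - 569*I*sqrt(569) (X = -2 + ((-297269 + 16149) + (-569)**(3/2)) = -2 + (-281120 - 569*I*sqrt(569)) = -281122 - 569*I*sqrt(569) ≈ -2.8112e+5 - 13573.0*I)
X/U = (-281122 - 569*I*sqrt(569))/(-636480/7) = (-281122 - 569*I*sqrt(569))*(-7/636480) = 983927/318240 + 3983*I*sqrt(569)/636480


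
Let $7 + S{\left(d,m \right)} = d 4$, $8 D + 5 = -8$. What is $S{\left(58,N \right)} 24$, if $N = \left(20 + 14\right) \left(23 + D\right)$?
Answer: $5400$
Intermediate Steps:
$D = - \frac{13}{8}$ ($D = - \frac{5}{8} + \frac{1}{8} \left(-8\right) = - \frac{5}{8} - 1 = - \frac{13}{8} \approx -1.625$)
$N = \frac{2907}{4}$ ($N = \left(20 + 14\right) \left(23 - \frac{13}{8}\right) = 34 \cdot \frac{171}{8} = \frac{2907}{4} \approx 726.75$)
$S{\left(d,m \right)} = -7 + 4 d$ ($S{\left(d,m \right)} = -7 + d 4 = -7 + 4 d$)
$S{\left(58,N \right)} 24 = \left(-7 + 4 \cdot 58\right) 24 = \left(-7 + 232\right) 24 = 225 \cdot 24 = 5400$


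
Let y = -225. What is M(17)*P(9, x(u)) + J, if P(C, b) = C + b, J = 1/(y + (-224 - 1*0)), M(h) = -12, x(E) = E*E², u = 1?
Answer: -53881/449 ≈ -120.00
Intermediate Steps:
x(E) = E³
J = -1/449 (J = 1/(-225 + (-224 - 1*0)) = 1/(-225 + (-224 + 0)) = 1/(-225 - 224) = 1/(-449) = -1/449 ≈ -0.0022272)
M(17)*P(9, x(u)) + J = -12*(9 + 1³) - 1/449 = -12*(9 + 1) - 1/449 = -12*10 - 1/449 = -120 - 1/449 = -53881/449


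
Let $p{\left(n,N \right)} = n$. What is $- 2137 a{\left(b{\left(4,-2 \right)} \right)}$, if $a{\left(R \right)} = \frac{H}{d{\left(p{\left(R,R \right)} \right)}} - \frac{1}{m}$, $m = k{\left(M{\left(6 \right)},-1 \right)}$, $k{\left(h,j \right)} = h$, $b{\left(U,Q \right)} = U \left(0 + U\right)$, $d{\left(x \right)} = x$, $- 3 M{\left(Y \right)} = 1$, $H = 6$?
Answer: $- \frac{57699}{8} \approx -7212.4$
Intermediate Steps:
$M{\left(Y \right)} = - \frac{1}{3}$ ($M{\left(Y \right)} = \left(- \frac{1}{3}\right) 1 = - \frac{1}{3}$)
$b{\left(U,Q \right)} = U^{2}$ ($b{\left(U,Q \right)} = U U = U^{2}$)
$m = - \frac{1}{3} \approx -0.33333$
$a{\left(R \right)} = 3 + \frac{6}{R}$ ($a{\left(R \right)} = \frac{6}{R} - \frac{1}{- \frac{1}{3}} = \frac{6}{R} - -3 = \frac{6}{R} + 3 = 3 + \frac{6}{R}$)
$- 2137 a{\left(b{\left(4,-2 \right)} \right)} = - 2137 \left(3 + \frac{6}{4^{2}}\right) = - 2137 \left(3 + \frac{6}{16}\right) = - 2137 \left(3 + 6 \cdot \frac{1}{16}\right) = - 2137 \left(3 + \frac{3}{8}\right) = \left(-2137\right) \frac{27}{8} = - \frac{57699}{8}$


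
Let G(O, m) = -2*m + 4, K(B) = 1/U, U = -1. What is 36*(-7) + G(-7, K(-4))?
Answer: -246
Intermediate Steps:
K(B) = -1 (K(B) = 1/(-1) = 1*(-1) = -1)
G(O, m) = 4 - 2*m
36*(-7) + G(-7, K(-4)) = 36*(-7) + (4 - 2*(-1)) = -252 + (4 + 2) = -252 + 6 = -246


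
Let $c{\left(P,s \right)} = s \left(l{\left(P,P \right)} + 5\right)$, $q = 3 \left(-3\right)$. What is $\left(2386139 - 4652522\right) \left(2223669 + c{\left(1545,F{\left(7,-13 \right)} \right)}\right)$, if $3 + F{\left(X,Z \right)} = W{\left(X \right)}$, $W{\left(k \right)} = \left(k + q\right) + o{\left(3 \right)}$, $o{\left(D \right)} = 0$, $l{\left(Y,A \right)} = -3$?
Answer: $-5039662955397$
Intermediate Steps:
$q = -9$
$W{\left(k \right)} = -9 + k$ ($W{\left(k \right)} = \left(k - 9\right) + 0 = \left(-9 + k\right) + 0 = -9 + k$)
$F{\left(X,Z \right)} = -12 + X$ ($F{\left(X,Z \right)} = -3 + \left(-9 + X\right) = -12 + X$)
$c{\left(P,s \right)} = 2 s$ ($c{\left(P,s \right)} = s \left(-3 + 5\right) = s 2 = 2 s$)
$\left(2386139 - 4652522\right) \left(2223669 + c{\left(1545,F{\left(7,-13 \right)} \right)}\right) = \left(2386139 - 4652522\right) \left(2223669 + 2 \left(-12 + 7\right)\right) = - 2266383 \left(2223669 + 2 \left(-5\right)\right) = - 2266383 \left(2223669 - 10\right) = \left(-2266383\right) 2223659 = -5039662955397$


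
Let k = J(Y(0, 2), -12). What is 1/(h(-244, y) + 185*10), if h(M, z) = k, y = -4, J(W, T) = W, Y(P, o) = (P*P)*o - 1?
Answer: 1/1849 ≈ 0.00054083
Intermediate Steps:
Y(P, o) = -1 + o*P² (Y(P, o) = P²*o - 1 = o*P² - 1 = -1 + o*P²)
k = -1 (k = -1 + 2*0² = -1 + 2*0 = -1 + 0 = -1)
h(M, z) = -1
1/(h(-244, y) + 185*10) = 1/(-1 + 185*10) = 1/(-1 + 1850) = 1/1849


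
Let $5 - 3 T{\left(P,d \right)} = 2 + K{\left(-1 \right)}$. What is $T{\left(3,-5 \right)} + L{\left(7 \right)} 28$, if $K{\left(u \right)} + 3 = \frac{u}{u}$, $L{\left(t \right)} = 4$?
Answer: $\frac{341}{3} \approx 113.67$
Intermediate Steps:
$K{\left(u \right)} = -2$ ($K{\left(u \right)} = -3 + \frac{u}{u} = -3 + 1 = -2$)
$T{\left(P,d \right)} = \frac{5}{3}$ ($T{\left(P,d \right)} = \frac{5}{3} - \frac{2 - 2}{3} = \frac{5}{3} - 0 = \frac{5}{3} + 0 = \frac{5}{3}$)
$T{\left(3,-5 \right)} + L{\left(7 \right)} 28 = \frac{5}{3} + 4 \cdot 28 = \frac{5}{3} + 112 = \frac{341}{3}$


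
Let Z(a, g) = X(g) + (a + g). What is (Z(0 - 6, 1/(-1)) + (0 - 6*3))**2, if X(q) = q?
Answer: 676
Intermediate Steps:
Z(a, g) = a + 2*g (Z(a, g) = g + (a + g) = a + 2*g)
(Z(0 - 6, 1/(-1)) + (0 - 6*3))**2 = (((0 - 6) + 2/(-1)) + (0 - 6*3))**2 = ((-6 + 2*(-1)) + (0 - 18))**2 = ((-6 - 2) - 18)**2 = (-8 - 18)**2 = (-26)**2 = 676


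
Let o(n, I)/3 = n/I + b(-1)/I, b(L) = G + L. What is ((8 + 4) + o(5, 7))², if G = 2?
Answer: 10404/49 ≈ 212.33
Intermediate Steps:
b(L) = 2 + L
o(n, I) = 3/I + 3*n/I (o(n, I) = 3*(n/I + (2 - 1)/I) = 3*(n/I + 1/I) = 3*(1/I + n/I) = 3/I + 3*n/I)
((8 + 4) + o(5, 7))² = ((8 + 4) + 3*(1 + 5)/7)² = (12 + 3*(⅐)*6)² = (12 + 18/7)² = (102/7)² = 10404/49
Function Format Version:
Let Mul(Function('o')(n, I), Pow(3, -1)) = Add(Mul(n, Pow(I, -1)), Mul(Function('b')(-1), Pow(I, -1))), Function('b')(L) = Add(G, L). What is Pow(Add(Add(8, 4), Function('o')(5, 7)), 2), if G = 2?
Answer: Rational(10404, 49) ≈ 212.33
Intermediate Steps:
Function('b')(L) = Add(2, L)
Function('o')(n, I) = Add(Mul(3, Pow(I, -1)), Mul(3, n, Pow(I, -1))) (Function('o')(n, I) = Mul(3, Add(Mul(n, Pow(I, -1)), Mul(Add(2, -1), Pow(I, -1)))) = Mul(3, Add(Mul(n, Pow(I, -1)), Mul(1, Pow(I, -1)))) = Mul(3, Add(Mul(n, Pow(I, -1)), Pow(I, -1))) = Mul(3, Add(Pow(I, -1), Mul(n, Pow(I, -1)))) = Add(Mul(3, Pow(I, -1)), Mul(3, n, Pow(I, -1))))
Pow(Add(Add(8, 4), Function('o')(5, 7)), 2) = Pow(Add(Add(8, 4), Mul(3, Pow(7, -1), Add(1, 5))), 2) = Pow(Add(12, Mul(3, Rational(1, 7), 6)), 2) = Pow(Add(12, Rational(18, 7)), 2) = Pow(Rational(102, 7), 2) = Rational(10404, 49)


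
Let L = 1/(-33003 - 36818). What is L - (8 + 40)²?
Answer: -160867585/69821 ≈ -2304.0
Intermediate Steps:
L = -1/69821 (L = 1/(-69821) = -1/69821 ≈ -1.4322e-5)
L - (8 + 40)² = -1/69821 - (8 + 40)² = -1/69821 - 1*48² = -1/69821 - 1*2304 = -1/69821 - 2304 = -160867585/69821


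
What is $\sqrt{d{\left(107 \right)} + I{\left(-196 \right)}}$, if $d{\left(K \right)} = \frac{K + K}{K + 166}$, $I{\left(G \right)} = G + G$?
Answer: $\frac{i \sqrt{29156946}}{273} \approx 19.779 i$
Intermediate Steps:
$I{\left(G \right)} = 2 G$
$d{\left(K \right)} = \frac{2 K}{166 + K}$
$\sqrt{d{\left(107 \right)} + I{\left(-196 \right)}} = \sqrt{2 \cdot 107 \frac{1}{166 + 107} + 2 \left(-196\right)} = \sqrt{2 \cdot 107 \cdot \frac{1}{273} - 392} = \sqrt{\frac{214}{273} - 392} = \sqrt{- \frac{106802}{273}} = \frac{i \sqrt{29156946}}{273}$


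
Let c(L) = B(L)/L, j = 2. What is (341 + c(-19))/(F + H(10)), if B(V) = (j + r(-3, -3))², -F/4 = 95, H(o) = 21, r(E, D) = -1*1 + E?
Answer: -6475/6821 ≈ -0.94927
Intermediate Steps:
r(E, D) = -1 + E
F = -380 (F = -4*95 = -380)
B(V) = 4 (B(V) = (2 + (-1 - 3))² = (2 - 4)² = (-2)² = 4)
c(L) = 4/L
(341 + c(-19))/(F + H(10)) = (341 + 4/(-19))/(-380 + 21) = (341 + 4*(-1/19))/(-359) = (341 - 4/19)*(-1/359) = (6475/19)*(-1/359) = -6475/6821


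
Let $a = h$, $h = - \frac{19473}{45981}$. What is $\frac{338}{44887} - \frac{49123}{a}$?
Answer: $\frac{33795793509985}{291361517} \approx 1.1599 \cdot 10^{5}$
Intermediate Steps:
$h = - \frac{6491}{15327}$ ($h = \left(-19473\right) \frac{1}{45981} = - \frac{6491}{15327} \approx -0.4235$)
$a = - \frac{6491}{15327} \approx -0.4235$
$\frac{338}{44887} - \frac{49123}{a} = \frac{338}{44887} - \frac{49123}{- \frac{6491}{15327}} = 338 \cdot \frac{1}{44887} - - \frac{752908221}{6491} = \frac{338}{44887} + \frac{752908221}{6491} = \frac{33795793509985}{291361517}$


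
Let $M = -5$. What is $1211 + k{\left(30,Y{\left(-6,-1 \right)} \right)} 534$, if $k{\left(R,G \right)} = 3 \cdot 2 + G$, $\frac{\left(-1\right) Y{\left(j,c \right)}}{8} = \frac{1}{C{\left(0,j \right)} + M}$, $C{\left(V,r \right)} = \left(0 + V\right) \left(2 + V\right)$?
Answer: $\frac{26347}{5} \approx 5269.4$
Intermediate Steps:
$C{\left(V,r \right)} = V \left(2 + V\right)$
$Y{\left(j,c \right)} = \frac{8}{5}$ ($Y{\left(j,c \right)} = - \frac{8}{0 \left(2 + 0\right) - 5} = - \frac{8}{0 \cdot 2 - 5} = - \frac{8}{0 - 5} = - \frac{8}{-5} = \left(-8\right) \left(- \frac{1}{5}\right) = \frac{8}{5}$)
$k{\left(R,G \right)} = 6 + G$
$1211 + k{\left(30,Y{\left(-6,-1 \right)} \right)} 534 = 1211 + \left(6 + \frac{8}{5}\right) 534 = 1211 + \frac{38}{5} \cdot 534 = 1211 + \frac{20292}{5} = \frac{26347}{5}$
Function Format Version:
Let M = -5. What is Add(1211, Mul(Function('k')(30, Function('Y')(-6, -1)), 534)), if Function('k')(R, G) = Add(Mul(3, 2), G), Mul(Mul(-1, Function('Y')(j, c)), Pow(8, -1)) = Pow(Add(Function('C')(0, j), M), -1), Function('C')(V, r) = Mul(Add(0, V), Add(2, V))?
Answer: Rational(26347, 5) ≈ 5269.4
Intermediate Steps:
Function('C')(V, r) = Mul(V, Add(2, V))
Function('Y')(j, c) = Rational(8, 5) (Function('Y')(j, c) = Mul(-8, Pow(Add(Mul(0, Add(2, 0)), -5), -1)) = Mul(-8, Pow(Add(Mul(0, 2), -5), -1)) = Mul(-8, Pow(Add(0, -5), -1)) = Mul(-8, Pow(-5, -1)) = Mul(-8, Rational(-1, 5)) = Rational(8, 5))
Function('k')(R, G) = Add(6, G)
Add(1211, Mul(Function('k')(30, Function('Y')(-6, -1)), 534)) = Add(1211, Mul(Add(6, Rational(8, 5)), 534)) = Add(1211, Mul(Rational(38, 5), 534)) = Add(1211, Rational(20292, 5)) = Rational(26347, 5)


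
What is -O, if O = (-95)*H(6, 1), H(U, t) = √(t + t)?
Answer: 95*√2 ≈ 134.35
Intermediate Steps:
H(U, t) = √2*√t (H(U, t) = √(2*t) = √2*√t)
O = -95*√2 (O = (-95)*(√2*√1) = (-19*5)*(√2*1) = -95*√2 ≈ -134.35)
-O = -(-95)*√2 = 95*√2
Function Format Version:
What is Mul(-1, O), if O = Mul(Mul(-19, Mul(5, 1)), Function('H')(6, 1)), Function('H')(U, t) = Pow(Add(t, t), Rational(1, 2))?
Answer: Mul(95, Pow(2, Rational(1, 2))) ≈ 134.35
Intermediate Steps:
Function('H')(U, t) = Mul(Pow(2, Rational(1, 2)), Pow(t, Rational(1, 2))) (Function('H')(U, t) = Pow(Mul(2, t), Rational(1, 2)) = Mul(Pow(2, Rational(1, 2)), Pow(t, Rational(1, 2))))
O = Mul(-95, Pow(2, Rational(1, 2))) (O = Mul(Mul(-19, Mul(5, 1)), Mul(Pow(2, Rational(1, 2)), Pow(1, Rational(1, 2)))) = Mul(Mul(-19, 5), Mul(Pow(2, Rational(1, 2)), 1)) = Mul(-95, Pow(2, Rational(1, 2))) ≈ -134.35)
Mul(-1, O) = Mul(-1, Mul(-95, Pow(2, Rational(1, 2)))) = Mul(95, Pow(2, Rational(1, 2)))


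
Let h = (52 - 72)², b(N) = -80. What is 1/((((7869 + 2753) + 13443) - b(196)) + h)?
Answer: 1/24545 ≈ 4.0742e-5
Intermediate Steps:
h = 400 (h = (-20)² = 400)
1/((((7869 + 2753) + 13443) - b(196)) + h) = 1/((((7869 + 2753) + 13443) - 1*(-80)) + 400) = 1/(((10622 + 13443) + 80) + 400) = 1/((24065 + 80) + 400) = 1/(24145 + 400) = 1/24545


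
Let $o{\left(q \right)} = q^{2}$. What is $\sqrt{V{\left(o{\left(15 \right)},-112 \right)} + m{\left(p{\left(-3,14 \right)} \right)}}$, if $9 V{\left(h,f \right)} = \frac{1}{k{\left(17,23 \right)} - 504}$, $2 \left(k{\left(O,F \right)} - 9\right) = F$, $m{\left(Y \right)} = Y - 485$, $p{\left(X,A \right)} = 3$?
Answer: $\frac{4 i \sqrt{253526126}}{2901} \approx 21.954 i$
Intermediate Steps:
$m{\left(Y \right)} = -485 + Y$
$k{\left(O,F \right)} = 9 + \frac{F}{2}$
$V{\left(h,f \right)} = - \frac{2}{8703}$ ($V{\left(h,f \right)} = \frac{1}{9 \left(\left(9 + \frac{1}{2} \cdot 23\right) - 504\right)} = \frac{1}{9 \left(\left(9 + \frac{23}{2}\right) - 504\right)} = \frac{1}{9 \left(\frac{41}{2} - 504\right)} = \frac{1}{9 \left(- \frac{967}{2}\right)} = \frac{1}{9} \left(- \frac{2}{967}\right) = - \frac{2}{8703}$)
$\sqrt{V{\left(o{\left(15 \right)},-112 \right)} + m{\left(p{\left(-3,14 \right)} \right)}} = \sqrt{- \frac{2}{8703} + \left(-485 + 3\right)} = \sqrt{- \frac{2}{8703} - 482} = \sqrt{- \frac{4194848}{8703}} = \frac{4 i \sqrt{253526126}}{2901}$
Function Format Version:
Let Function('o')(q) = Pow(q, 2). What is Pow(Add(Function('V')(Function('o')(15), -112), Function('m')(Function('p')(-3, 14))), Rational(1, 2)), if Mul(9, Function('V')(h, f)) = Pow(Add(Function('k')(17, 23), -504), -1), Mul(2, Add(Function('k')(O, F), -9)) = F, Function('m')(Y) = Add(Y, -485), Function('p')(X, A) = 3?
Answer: Mul(Rational(4, 2901), I, Pow(253526126, Rational(1, 2))) ≈ Mul(21.954, I)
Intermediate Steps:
Function('m')(Y) = Add(-485, Y)
Function('k')(O, F) = Add(9, Mul(Rational(1, 2), F))
Function('V')(h, f) = Rational(-2, 8703) (Function('V')(h, f) = Mul(Rational(1, 9), Pow(Add(Add(9, Mul(Rational(1, 2), 23)), -504), -1)) = Mul(Rational(1, 9), Pow(Add(Add(9, Rational(23, 2)), -504), -1)) = Mul(Rational(1, 9), Pow(Add(Rational(41, 2), -504), -1)) = Mul(Rational(1, 9), Pow(Rational(-967, 2), -1)) = Mul(Rational(1, 9), Rational(-2, 967)) = Rational(-2, 8703))
Pow(Add(Function('V')(Function('o')(15), -112), Function('m')(Function('p')(-3, 14))), Rational(1, 2)) = Pow(Add(Rational(-2, 8703), Add(-485, 3)), Rational(1, 2)) = Pow(Add(Rational(-2, 8703), -482), Rational(1, 2)) = Pow(Rational(-4194848, 8703), Rational(1, 2)) = Mul(Rational(4, 2901), I, Pow(253526126, Rational(1, 2)))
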